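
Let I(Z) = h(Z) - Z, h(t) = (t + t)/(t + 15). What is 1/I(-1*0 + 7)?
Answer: -11/70 ≈ -0.15714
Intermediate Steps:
h(t) = 2*t/(15 + t) (h(t) = (2*t)/(15 + t) = 2*t/(15 + t))
I(Z) = -Z + 2*Z/(15 + Z) (I(Z) = 2*Z/(15 + Z) - Z = -Z + 2*Z/(15 + Z))
1/I(-1*0 + 7) = 1/((-1*0 + 7)*(-13 - (-1*0 + 7))/(15 + (-1*0 + 7))) = 1/((0 + 7)*(-13 - (0 + 7))/(15 + (0 + 7))) = 1/(7*(-13 - 1*7)/(15 + 7)) = 1/(7*(-13 - 7)/22) = 1/(7*(1/22)*(-20)) = 1/(-70/11) = -11/70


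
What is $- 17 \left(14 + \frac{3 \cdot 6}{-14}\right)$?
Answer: $- \frac{1513}{7} \approx -216.14$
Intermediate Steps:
$- 17 \left(14 + \frac{3 \cdot 6}{-14}\right) = - 17 \left(14 + 18 \left(- \frac{1}{14}\right)\right) = - 17 \left(14 - \frac{9}{7}\right) = \left(-17\right) \frac{89}{7} = - \frac{1513}{7}$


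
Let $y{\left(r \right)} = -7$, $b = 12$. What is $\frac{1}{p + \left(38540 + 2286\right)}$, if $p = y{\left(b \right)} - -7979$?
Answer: $\frac{1}{48798} \approx 2.0493 \cdot 10^{-5}$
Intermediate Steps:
$p = 7972$ ($p = -7 - -7979 = -7 + 7979 = 7972$)
$\frac{1}{p + \left(38540 + 2286\right)} = \frac{1}{7972 + \left(38540 + 2286\right)} = \frac{1}{7972 + 40826} = \frac{1}{48798}$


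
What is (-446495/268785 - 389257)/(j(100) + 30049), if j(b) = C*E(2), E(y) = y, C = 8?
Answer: -20925377848/1616204205 ≈ -12.947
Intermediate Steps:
j(b) = 16 (j(b) = 8*2 = 16)
(-446495/268785 - 389257)/(j(100) + 30049) = (-446495/268785 - 389257)/(16 + 30049) = (-446495*1/268785 - 389257)/30065 = (-89299/53757 - 389257)*(1/30065) = -20925377848/53757*1/30065 = -20925377848/1616204205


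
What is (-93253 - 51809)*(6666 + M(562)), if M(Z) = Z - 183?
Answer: -1021961790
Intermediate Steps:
M(Z) = -183 + Z
(-93253 - 51809)*(6666 + M(562)) = (-93253 - 51809)*(6666 + (-183 + 562)) = -145062*(6666 + 379) = -145062*7045 = -1021961790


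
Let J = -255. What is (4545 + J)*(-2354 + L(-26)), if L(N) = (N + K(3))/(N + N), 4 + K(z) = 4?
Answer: -10096515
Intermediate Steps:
K(z) = 0 (K(z) = -4 + 4 = 0)
L(N) = ½ (L(N) = (N + 0)/(N + N) = N/((2*N)) = N*(1/(2*N)) = ½)
(4545 + J)*(-2354 + L(-26)) = (4545 - 255)*(-2354 + ½) = 4290*(-4707/2) = -10096515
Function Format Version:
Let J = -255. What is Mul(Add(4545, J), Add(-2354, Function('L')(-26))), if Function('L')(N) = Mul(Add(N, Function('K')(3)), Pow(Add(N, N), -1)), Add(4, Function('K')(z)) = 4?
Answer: -10096515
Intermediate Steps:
Function('K')(z) = 0 (Function('K')(z) = Add(-4, 4) = 0)
Function('L')(N) = Rational(1, 2) (Function('L')(N) = Mul(Add(N, 0), Pow(Add(N, N), -1)) = Mul(N, Pow(Mul(2, N), -1)) = Mul(N, Mul(Rational(1, 2), Pow(N, -1))) = Rational(1, 2))
Mul(Add(4545, J), Add(-2354, Function('L')(-26))) = Mul(Add(4545, -255), Add(-2354, Rational(1, 2))) = Mul(4290, Rational(-4707, 2)) = -10096515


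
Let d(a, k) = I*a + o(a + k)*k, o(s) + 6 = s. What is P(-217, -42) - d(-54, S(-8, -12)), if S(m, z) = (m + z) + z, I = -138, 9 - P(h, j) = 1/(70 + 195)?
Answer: -2752556/265 ≈ -10387.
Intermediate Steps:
P(h, j) = 2384/265 (P(h, j) = 9 - 1/(70 + 195) = 9 - 1/265 = 2384/265)
o(s) = -6 + s
S(m, z) = m + 2*z
d(a, k) = -138*a + k*(-6 + a + k) (d(a, k) = -138*a + (-6 + (a + k))*k = -138*a + (-6 + a + k)*k = -138*a + k*(-6 + a + k))
P(-217, -42) - d(-54, S(-8, -12)) = 2384/265 - (-138*(-54) + (-8 + 2*(-12))*(-6 - 54 + (-8 + 2*(-12)))) = 2384/265 - (7452 + (-8 - 24)*(-6 - 54 + (-8 - 24))) = 2384/265 - (7452 - 32*(-6 - 54 - 32)) = 2384/265 - (7452 - 32*(-92)) = 2384/265 - (7452 + 2944) = 2384/265 - 1*10396 = 2384/265 - 10396 = -2752556/265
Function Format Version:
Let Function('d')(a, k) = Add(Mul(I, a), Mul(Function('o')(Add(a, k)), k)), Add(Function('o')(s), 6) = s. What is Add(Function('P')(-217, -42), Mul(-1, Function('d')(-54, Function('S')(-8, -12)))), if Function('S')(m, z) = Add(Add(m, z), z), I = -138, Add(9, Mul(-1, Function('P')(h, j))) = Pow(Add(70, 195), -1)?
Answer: Rational(-2752556, 265) ≈ -10387.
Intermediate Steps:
Function('P')(h, j) = Rational(2384, 265) (Function('P')(h, j) = Add(9, Mul(-1, Pow(Add(70, 195), -1))) = Add(9, Mul(-1, Pow(265, -1))) = Add(9, Mul(-1, Rational(1, 265))) = Add(9, Rational(-1, 265)) = Rational(2384, 265))
Function('o')(s) = Add(-6, s)
Function('S')(m, z) = Add(m, Mul(2, z))
Function('d')(a, k) = Add(Mul(-138, a), Mul(k, Add(-6, a, k))) (Function('d')(a, k) = Add(Mul(-138, a), Mul(Add(-6, Add(a, k)), k)) = Add(Mul(-138, a), Mul(Add(-6, a, k), k)) = Add(Mul(-138, a), Mul(k, Add(-6, a, k))))
Add(Function('P')(-217, -42), Mul(-1, Function('d')(-54, Function('S')(-8, -12)))) = Add(Rational(2384, 265), Mul(-1, Add(Mul(-138, -54), Mul(Add(-8, Mul(2, -12)), Add(-6, -54, Add(-8, Mul(2, -12))))))) = Add(Rational(2384, 265), Mul(-1, Add(7452, Mul(Add(-8, -24), Add(-6, -54, Add(-8, -24)))))) = Add(Rational(2384, 265), Mul(-1, Add(7452, Mul(-32, Add(-6, -54, -32))))) = Add(Rational(2384, 265), Mul(-1, Add(7452, Mul(-32, -92)))) = Add(Rational(2384, 265), Mul(-1, Add(7452, 2944))) = Add(Rational(2384, 265), Mul(-1, 10396)) = Add(Rational(2384, 265), -10396) = Rational(-2752556, 265)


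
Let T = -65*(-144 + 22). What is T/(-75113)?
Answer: -7930/75113 ≈ -0.10557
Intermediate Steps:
T = 7930 (T = -65*(-122) = 7930)
T/(-75113) = 7930/(-75113) = 7930*(-1/75113) = -7930/75113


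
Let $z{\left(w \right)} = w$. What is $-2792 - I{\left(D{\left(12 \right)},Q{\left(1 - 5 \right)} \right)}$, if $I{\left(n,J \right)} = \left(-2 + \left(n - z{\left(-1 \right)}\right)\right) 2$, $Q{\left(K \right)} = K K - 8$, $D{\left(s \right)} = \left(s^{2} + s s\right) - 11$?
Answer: $-3344$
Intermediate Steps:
$D{\left(s \right)} = -11 + 2 s^{2}$ ($D{\left(s \right)} = \left(s^{2} + s^{2}\right) - 11 = 2 s^{2} - 11 = -11 + 2 s^{2}$)
$Q{\left(K \right)} = -8 + K^{2}$ ($Q{\left(K \right)} = K^{2} - 8 = -8 + K^{2}$)
$I{\left(n,J \right)} = -2 + 2 n$ ($I{\left(n,J \right)} = \left(-2 + \left(n - -1\right)\right) 2 = \left(-2 + \left(n + 1\right)\right) 2 = \left(-2 + \left(1 + n\right)\right) 2 = \left(-1 + n\right) 2 = -2 + 2 n$)
$-2792 - I{\left(D{\left(12 \right)},Q{\left(1 - 5 \right)} \right)} = -2792 - \left(-2 + 2 \left(-11 + 2 \cdot 12^{2}\right)\right) = -2792 - \left(-2 + 2 \left(-11 + 2 \cdot 144\right)\right) = -2792 - \left(-2 + 2 \left(-11 + 288\right)\right) = -2792 - \left(-2 + 2 \cdot 277\right) = -2792 - \left(-2 + 554\right) = -2792 - 552 = -3344$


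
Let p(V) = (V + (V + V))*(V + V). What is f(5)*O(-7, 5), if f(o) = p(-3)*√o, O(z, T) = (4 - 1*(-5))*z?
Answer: -3402*√5 ≈ -7607.1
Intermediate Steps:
p(V) = 6*V² (p(V) = (V + 2*V)*(2*V) = (3*V)*(2*V) = 6*V²)
O(z, T) = 9*z (O(z, T) = (4 + 5)*z = 9*z)
f(o) = 54*√o (f(o) = (6*(-3)²)*√o = (6*9)*√o = 54*√o)
f(5)*O(-7, 5) = (54*√5)*(9*(-7)) = (54*√5)*(-63) = -3402*√5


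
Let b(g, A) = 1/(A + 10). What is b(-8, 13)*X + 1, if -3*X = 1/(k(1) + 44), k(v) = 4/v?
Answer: 3311/3312 ≈ 0.99970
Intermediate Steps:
X = -1/144 (X = -1/(3*(4/1 + 44)) = -1/(3*(4*1 + 44)) = -1/(3*(4 + 44)) = -1/3/48 = -1/3*1/48 = -1/144 ≈ -0.0069444)
b(g, A) = 1/(10 + A)
b(-8, 13)*X + 1 = -1/144/(10 + 13) + 1 = -1/144/23 + 1 = (1/23)*(-1/144) + 1 = -1/3312 + 1 = 3311/3312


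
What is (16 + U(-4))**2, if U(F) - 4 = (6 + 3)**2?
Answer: 10201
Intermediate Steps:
U(F) = 85 (U(F) = 4 + (6 + 3)**2 = 4 + 9**2 = 4 + 81 = 85)
(16 + U(-4))**2 = (16 + 85)**2 = 101**2 = 10201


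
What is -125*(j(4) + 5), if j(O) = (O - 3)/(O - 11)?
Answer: -4250/7 ≈ -607.14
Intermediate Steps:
j(O) = (-3 + O)/(-11 + O)
-125*(j(4) + 5) = -125*((-3 + 4)/(-11 + 4) + 5) = -125*(1/(-7) + 5) = -125*(-⅐*1 + 5) = -125*(-⅐ + 5) = -125*34/7 = -4250/7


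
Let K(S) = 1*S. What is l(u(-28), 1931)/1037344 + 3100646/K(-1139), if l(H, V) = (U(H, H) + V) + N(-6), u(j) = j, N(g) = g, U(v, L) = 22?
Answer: -292403118781/107412256 ≈ -2722.3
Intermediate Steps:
K(S) = S
l(H, V) = 16 + V (l(H, V) = (22 + V) - 6 = 16 + V)
l(u(-28), 1931)/1037344 + 3100646/K(-1139) = (16 + 1931)/1037344 + 3100646/(-1139) = 1947*(1/1037344) + 3100646*(-1/1139) = 177/94304 - 3100646/1139 = -292403118781/107412256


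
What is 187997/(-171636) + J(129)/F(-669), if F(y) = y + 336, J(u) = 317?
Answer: -39003871/19051596 ≈ -2.0473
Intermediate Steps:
F(y) = 336 + y
187997/(-171636) + J(129)/F(-669) = 187997/(-171636) + 317/(336 - 669) = 187997*(-1/171636) + 317/(-333) = -187997/171636 + 317*(-1/333) = -187997/171636 - 317/333 = -39003871/19051596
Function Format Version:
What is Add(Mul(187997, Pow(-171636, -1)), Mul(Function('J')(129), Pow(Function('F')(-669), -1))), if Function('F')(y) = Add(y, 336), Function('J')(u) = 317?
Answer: Rational(-39003871, 19051596) ≈ -2.0473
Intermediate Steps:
Function('F')(y) = Add(336, y)
Add(Mul(187997, Pow(-171636, -1)), Mul(Function('J')(129), Pow(Function('F')(-669), -1))) = Add(Mul(187997, Pow(-171636, -1)), Mul(317, Pow(Add(336, -669), -1))) = Add(Mul(187997, Rational(-1, 171636)), Mul(317, Pow(-333, -1))) = Add(Rational(-187997, 171636), Mul(317, Rational(-1, 333))) = Add(Rational(-187997, 171636), Rational(-317, 333)) = Rational(-39003871, 19051596)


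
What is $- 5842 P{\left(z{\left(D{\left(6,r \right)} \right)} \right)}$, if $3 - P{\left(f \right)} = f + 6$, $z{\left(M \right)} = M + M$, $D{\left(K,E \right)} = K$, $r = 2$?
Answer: $87630$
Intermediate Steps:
$z{\left(M \right)} = 2 M$
$P{\left(f \right)} = -3 - f$ ($P{\left(f \right)} = 3 - \left(f + 6\right) = 3 - \left(6 + f\right) = -3 - f$)
$- 5842 P{\left(z{\left(D{\left(6,r \right)} \right)} \right)} = - 5842 \left(-3 - 2 \cdot 6\right) = - 5842 \left(-3 - 12\right) = \left(-5842\right) \left(-15\right) = 87630$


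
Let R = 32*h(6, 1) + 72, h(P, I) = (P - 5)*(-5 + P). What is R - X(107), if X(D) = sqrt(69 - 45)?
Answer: 104 - 2*sqrt(6) ≈ 99.101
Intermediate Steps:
h(P, I) = (-5 + P)**2 (h(P, I) = (-5 + P)*(-5 + P) = (-5 + P)**2)
X(D) = 2*sqrt(6) (X(D) = sqrt(24) = 2*sqrt(6))
R = 104 (R = 32*(-5 + 6)**2 + 72 = 32*1**2 + 72 = 32*1 + 72 = 32 + 72 = 104)
R - X(107) = 104 - 2*sqrt(6)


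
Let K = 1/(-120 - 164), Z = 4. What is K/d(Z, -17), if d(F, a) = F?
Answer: -1/1136 ≈ -0.00088028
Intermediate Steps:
K = -1/284 (K = 1/(-284) = -1/284 ≈ -0.0035211)
K/d(Z, -17) = -1/284/4 = (¼)*(-1/284) = -1/1136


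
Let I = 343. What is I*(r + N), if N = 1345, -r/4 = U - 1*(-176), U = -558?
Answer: 985439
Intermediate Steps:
r = 1528 (r = -4*(-558 - 1*(-176)) = -4*(-558 + 176) = -4*(-382) = 1528)
I*(r + N) = 343*(1528 + 1345) = 343*2873 = 985439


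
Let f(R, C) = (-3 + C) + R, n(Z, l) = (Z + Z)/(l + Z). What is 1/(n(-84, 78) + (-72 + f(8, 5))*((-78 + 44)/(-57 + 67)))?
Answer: 5/1194 ≈ 0.0041876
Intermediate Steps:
n(Z, l) = 2*Z/(Z + l) (n(Z, l) = (2*Z)/(Z + l) = 2*Z/(Z + l))
f(R, C) = -3 + C + R
1/(n(-84, 78) + (-72 + f(8, 5))*((-78 + 44)/(-57 + 67))) = 1/(2*(-84)/(-84 + 78) + (-72 + (-3 + 5 + 8))*((-78 + 44)/(-57 + 67))) = 1/(2*(-84)/(-6) + (-72 + 10)*(-34/10)) = 1/(2*(-84)*(-1/6) - (-2108)/10) = 1/(28 - 62*(-17/5)) = 1/(28 + 1054/5) = 1/(1194/5) = 5/1194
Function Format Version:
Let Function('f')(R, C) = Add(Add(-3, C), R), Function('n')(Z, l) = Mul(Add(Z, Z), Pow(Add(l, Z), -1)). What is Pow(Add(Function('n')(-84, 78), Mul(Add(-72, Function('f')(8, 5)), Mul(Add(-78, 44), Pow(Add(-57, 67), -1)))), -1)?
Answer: Rational(5, 1194) ≈ 0.0041876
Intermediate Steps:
Function('n')(Z, l) = Mul(2, Z, Pow(Add(Z, l), -1)) (Function('n')(Z, l) = Mul(Mul(2, Z), Pow(Add(Z, l), -1)) = Mul(2, Z, Pow(Add(Z, l), -1)))
Function('f')(R, C) = Add(-3, C, R)
Pow(Add(Function('n')(-84, 78), Mul(Add(-72, Function('f')(8, 5)), Mul(Add(-78, 44), Pow(Add(-57, 67), -1)))), -1) = Pow(Add(Mul(2, -84, Pow(Add(-84, 78), -1)), Mul(Add(-72, Add(-3, 5, 8)), Mul(Add(-78, 44), Pow(Add(-57, 67), -1)))), -1) = Pow(Add(Mul(2, -84, Pow(-6, -1)), Mul(Add(-72, 10), Mul(-34, Pow(10, -1)))), -1) = Pow(Add(Mul(2, -84, Rational(-1, 6)), Mul(-62, Mul(-34, Rational(1, 10)))), -1) = Pow(Add(28, Mul(-62, Rational(-17, 5))), -1) = Pow(Add(28, Rational(1054, 5)), -1) = Pow(Rational(1194, 5), -1) = Rational(5, 1194)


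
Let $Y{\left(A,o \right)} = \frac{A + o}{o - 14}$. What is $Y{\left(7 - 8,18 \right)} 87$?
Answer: $\frac{1479}{4} \approx 369.75$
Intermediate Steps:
$Y{\left(A,o \right)} = \frac{A + o}{-14 + o}$
$Y{\left(7 - 8,18 \right)} 87 = \frac{\left(7 - 8\right) + 18}{-14 + 18} \cdot 87 = \frac{-1 + 18}{4} \cdot 87 = \frac{1}{4} \cdot 17 \cdot 87 = \frac{17}{4} \cdot 87 = \frac{1479}{4}$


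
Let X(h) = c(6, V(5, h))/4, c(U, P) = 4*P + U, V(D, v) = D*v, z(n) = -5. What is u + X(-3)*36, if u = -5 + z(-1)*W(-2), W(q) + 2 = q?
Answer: -471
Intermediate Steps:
W(q) = -2 + q
c(U, P) = U + 4*P
X(h) = 3/2 + 5*h (X(h) = (6 + 4*(5*h))/4 = (6 + 20*h)*(1/4) = 3/2 + 5*h)
u = 15 (u = -5 - 5*(-2 - 2) = -5 - 5*(-4) = -5 + 20 = 15)
u + X(-3)*36 = 15 + (3/2 + 5*(-3))*36 = 15 + (3/2 - 15)*36 = 15 - 27/2*36 = 15 - 486 = -471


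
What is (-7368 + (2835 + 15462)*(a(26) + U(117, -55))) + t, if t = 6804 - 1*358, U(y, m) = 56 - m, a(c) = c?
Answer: 2505767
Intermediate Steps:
t = 6446 (t = 6804 - 358 = 6446)
(-7368 + (2835 + 15462)*(a(26) + U(117, -55))) + t = (-7368 + (2835 + 15462)*(26 + (56 - 1*(-55)))) + 6446 = (-7368 + 18297*(26 + (56 + 55))) + 6446 = (-7368 + 18297*(26 + 111)) + 6446 = (-7368 + 18297*137) + 6446 = (-7368 + 2506689) + 6446 = 2499321 + 6446 = 2505767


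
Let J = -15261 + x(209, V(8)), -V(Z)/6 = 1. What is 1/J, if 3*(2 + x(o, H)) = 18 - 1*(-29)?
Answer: -3/45742 ≈ -6.5585e-5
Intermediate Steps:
V(Z) = -6 (V(Z) = -6*1 = -6)
x(o, H) = 41/3 (x(o, H) = -2 + (18 - 1*(-29))/3 = -2 + (18 + 29)/3 = -2 + (1/3)*47 = -2 + 47/3 = 41/3)
J = -45742/3 (J = -15261 + 41/3 = -45742/3 ≈ -15247.)
1/J = 1/(-45742/3) = -3/45742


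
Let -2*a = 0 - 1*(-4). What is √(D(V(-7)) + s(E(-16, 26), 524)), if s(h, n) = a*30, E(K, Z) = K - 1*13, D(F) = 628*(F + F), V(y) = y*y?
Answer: 2*√15371 ≈ 247.96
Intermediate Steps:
V(y) = y²
D(F) = 1256*F (D(F) = 628*(2*F) = 1256*F)
a = -2 (a = -(0 - 1*(-4))/2 = -(0 + 4)/2 = -½*4 = -2)
E(K, Z) = -13 + K (E(K, Z) = K - 13 = -13 + K)
s(h, n) = -60 (s(h, n) = -2*30 = -60)
√(D(V(-7)) + s(E(-16, 26), 524)) = √(1256*(-7)² - 60) = √(1256*49 - 60) = √(61544 - 60) = √61484 = 2*√15371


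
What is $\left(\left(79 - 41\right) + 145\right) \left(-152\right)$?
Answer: $-27816$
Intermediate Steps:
$\left(\left(79 - 41\right) + 145\right) \left(-152\right) = \left(38 + 145\right) \left(-152\right) = 183 \left(-152\right) = -27816$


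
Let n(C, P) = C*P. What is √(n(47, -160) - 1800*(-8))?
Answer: 4*√430 ≈ 82.946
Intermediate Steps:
√(n(47, -160) - 1800*(-8)) = √(47*(-160) - 1800*(-8)) = √(-7520 + 14400) = √6880 = 4*√430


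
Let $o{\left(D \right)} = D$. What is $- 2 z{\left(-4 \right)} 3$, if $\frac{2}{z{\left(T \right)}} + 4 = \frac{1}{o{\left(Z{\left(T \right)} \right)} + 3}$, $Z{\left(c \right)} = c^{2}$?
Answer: $\frac{76}{25} \approx 3.04$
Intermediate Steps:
$z{\left(T \right)} = \frac{2}{-4 + \frac{1}{3 + T^{2}}}$ ($z{\left(T \right)} = \frac{2}{-4 + \frac{1}{T^{2} + 3}} = \frac{2}{-4 + \frac{1}{3 + T^{2}}}$)
$- 2 z{\left(-4 \right)} 3 = - 2 \frac{2 \left(-3 - \left(-4\right)^{2}\right)}{11 + 4 \left(-4\right)^{2}} \cdot 3 = - 2 \frac{2 \left(-3 - 16\right)}{11 + 4 \cdot 16} \cdot 3 = - 2 \frac{2 \left(-3 - 16\right)}{11 + 64} \cdot 3 = - 2 \cdot 2 \cdot \frac{1}{75} \left(-19\right) 3 = \left(-2\right) \left(- \frac{38}{75}\right) 3 = \frac{76}{75} \cdot 3 = \frac{76}{25}$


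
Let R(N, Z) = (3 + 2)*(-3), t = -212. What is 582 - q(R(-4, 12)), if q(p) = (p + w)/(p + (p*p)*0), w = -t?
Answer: 8927/15 ≈ 595.13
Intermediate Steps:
w = 212 (w = -1*(-212) = 212)
R(N, Z) = -15 (R(N, Z) = 5*(-3) = -15)
q(p) = (212 + p)/p (q(p) = (p + 212)/(p + (p*p)*0) = (212 + p)/(p + p²*0) = (212 + p)/(p + 0) = (212 + p)/p)
582 - q(R(-4, 12)) = 582 - (212 - 15)/(-15) = 582 - (-1)*197/15 = 582 - 1*(-197/15) = 582 + 197/15 = 8927/15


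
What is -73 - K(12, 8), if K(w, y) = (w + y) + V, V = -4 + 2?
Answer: -91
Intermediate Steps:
V = -2
K(w, y) = -2 + w + y (K(w, y) = (w + y) - 2 = -2 + w + y)
-73 - K(12, 8) = -73 - (-2 + 12 + 8) = -73 - 1*18 = -73 - 18 = -91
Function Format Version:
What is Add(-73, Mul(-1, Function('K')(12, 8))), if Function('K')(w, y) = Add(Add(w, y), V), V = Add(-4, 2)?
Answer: -91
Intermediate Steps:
V = -2
Function('K')(w, y) = Add(-2, w, y) (Function('K')(w, y) = Add(Add(w, y), -2) = Add(-2, w, y))
Add(-73, Mul(-1, Function('K')(12, 8))) = Add(-73, Mul(-1, Add(-2, 12, 8))) = Add(-73, Mul(-1, 18)) = Add(-73, -18) = -91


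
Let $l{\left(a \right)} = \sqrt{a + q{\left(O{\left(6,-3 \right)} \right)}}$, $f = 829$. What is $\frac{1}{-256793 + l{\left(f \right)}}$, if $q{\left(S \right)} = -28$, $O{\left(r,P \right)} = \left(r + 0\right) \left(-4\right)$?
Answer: $- \frac{256793}{65942644048} - \frac{3 \sqrt{89}}{65942644048} \approx -3.8946 \cdot 10^{-6}$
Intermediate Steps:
$O{\left(r,P \right)} = - 4 r$ ($O{\left(r,P \right)} = r \left(-4\right) = - 4 r$)
$l{\left(a \right)} = \sqrt{-28 + a}$ ($l{\left(a \right)} = \sqrt{a - 28} = \sqrt{-28 + a}$)
$\frac{1}{-256793 + l{\left(f \right)}} = \frac{1}{-256793 + \sqrt{-28 + 829}} = \frac{1}{-256793 + \sqrt{801}} = \frac{1}{-256793 + 3 \sqrt{89}}$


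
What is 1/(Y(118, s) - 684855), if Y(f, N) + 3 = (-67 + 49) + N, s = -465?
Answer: -1/685341 ≈ -1.4591e-6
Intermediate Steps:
Y(f, N) = -21 + N (Y(f, N) = -3 + ((-67 + 49) + N) = -3 + (-18 + N) = -21 + N)
1/(Y(118, s) - 684855) = 1/((-21 - 465) - 684855) = 1/(-486 - 684855) = 1/(-685341) = -1/685341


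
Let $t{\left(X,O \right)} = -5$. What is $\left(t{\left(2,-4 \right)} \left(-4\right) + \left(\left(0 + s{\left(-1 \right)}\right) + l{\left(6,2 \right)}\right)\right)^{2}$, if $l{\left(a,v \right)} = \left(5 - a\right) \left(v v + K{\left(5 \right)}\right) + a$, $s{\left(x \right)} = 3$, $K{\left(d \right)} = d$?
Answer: $400$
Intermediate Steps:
$l{\left(a,v \right)} = a + \left(5 + v^{2}\right) \left(5 - a\right)$ ($l{\left(a,v \right)} = \left(5 - a\right) \left(v v + 5\right) + a = \left(5 - a\right) \left(v^{2} + 5\right) + a = \left(5 - a\right) \left(5 + v^{2}\right) + a = \left(5 + v^{2}\right) \left(5 - a\right) + a = a + \left(5 + v^{2}\right) \left(5 - a\right)$)
$\left(t{\left(2,-4 \right)} \left(-4\right) + \left(\left(0 + s{\left(-1 \right)}\right) + l{\left(6,2 \right)}\right)\right)^{2} = \left(\left(-5\right) \left(-4\right) + \left(\left(0 + 3\right) + \left(25 - 24 + 5 \cdot 2^{2} - 6 \cdot 2^{2}\right)\right)\right)^{2} = \left(20 + \left(3 + \left(25 - 24 + 5 \cdot 4 - 6 \cdot 4\right)\right)\right)^{2} = \left(20 + \left(3 + \left(25 - 24 + 20 - 24\right)\right)\right)^{2} = \left(20 + \left(3 - 3\right)\right)^{2} = \left(20 + 0\right)^{2} = 20^{2} = 400$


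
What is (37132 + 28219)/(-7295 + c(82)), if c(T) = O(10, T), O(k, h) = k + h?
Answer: -65351/7203 ≈ -9.0728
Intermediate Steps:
O(k, h) = h + k
c(T) = 10 + T (c(T) = T + 10 = 10 + T)
(37132 + 28219)/(-7295 + c(82)) = (37132 + 28219)/(-7295 + (10 + 82)) = 65351/(-7295 + 92) = 65351/(-7203) = 65351*(-1/7203) = -65351/7203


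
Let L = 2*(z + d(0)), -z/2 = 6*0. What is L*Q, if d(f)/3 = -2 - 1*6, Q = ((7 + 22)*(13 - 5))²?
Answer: -2583552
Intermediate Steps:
Q = 53824 (Q = (29*8)² = 232² = 53824)
d(f) = -24 (d(f) = 3*(-2 - 1*6) = 3*(-2 - 6) = 3*(-8) = -24)
z = 0 (z = -12*0 = -2*0 = 0)
L = -48 (L = 2*(0 - 24) = 2*(-24) = -48)
L*Q = -48*53824 = -2583552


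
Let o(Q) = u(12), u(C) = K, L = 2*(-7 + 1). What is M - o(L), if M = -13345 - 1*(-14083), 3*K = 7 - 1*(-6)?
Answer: 2201/3 ≈ 733.67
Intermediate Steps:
L = -12 (L = 2*(-6) = -12)
K = 13/3 (K = (7 - 1*(-6))/3 = (7 + 6)/3 = (⅓)*13 = 13/3 ≈ 4.3333)
u(C) = 13/3
M = 738 (M = -13345 + 14083 = 738)
o(Q) = 13/3
M - o(L) = 738 - 1*13/3 = 738 - 13/3 = 2201/3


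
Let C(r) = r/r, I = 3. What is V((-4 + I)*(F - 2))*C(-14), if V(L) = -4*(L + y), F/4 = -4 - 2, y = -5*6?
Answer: 16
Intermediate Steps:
y = -30
F = -24 (F = 4*(-4 - 2) = 4*(-6) = -24)
V(L) = 120 - 4*L (V(L) = -4*(L - 30) = -4*(-30 + L) = 120 - 4*L)
C(r) = 1
V((-4 + I)*(F - 2))*C(-14) = (120 - 4*(-4 + 3)*(-24 - 2))*1 = (120 - (-4)*(-26))*1 = (120 - 4*26)*1 = (120 - 104)*1 = 16*1 = 16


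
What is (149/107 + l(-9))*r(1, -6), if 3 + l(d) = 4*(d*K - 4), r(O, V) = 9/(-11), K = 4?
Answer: 14148/107 ≈ 132.22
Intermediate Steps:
r(O, V) = -9/11 (r(O, V) = 9*(-1/11) = -9/11)
l(d) = -19 + 16*d (l(d) = -3 + 4*(d*4 - 4) = -3 + 4*(4*d - 4) = -3 + 4*(-4 + 4*d) = -3 + (-16 + 16*d) = -19 + 16*d)
(149/107 + l(-9))*r(1, -6) = (149/107 + (-19 + 16*(-9)))*(-9/11) = (149*(1/107) + (-19 - 144))*(-9/11) = (149/107 - 163)*(-9/11) = -17292/107*(-9/11) = 14148/107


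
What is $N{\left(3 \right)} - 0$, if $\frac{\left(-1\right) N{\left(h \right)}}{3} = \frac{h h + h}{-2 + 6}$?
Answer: $-9$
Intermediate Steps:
$N{\left(h \right)} = - \frac{3 h}{4} - \frac{3 h^{2}}{4}$ ($N{\left(h \right)} = - 3 \frac{h h + h}{-2 + 6} = - 3 \frac{h^{2} + h}{4} = - 3 \left(h + h^{2}\right) \frac{1}{4} = - 3 \left(\frac{h}{4} + \frac{h^{2}}{4}\right) = - \frac{3 h}{4} - \frac{3 h^{2}}{4}$)
$N{\left(3 \right)} - 0 = \left(- \frac{3}{4}\right) 3 \left(1 + 3\right) - 0 = \left(- \frac{3}{4}\right) 3 \cdot 4 + 0 = -9 + 0 = -9$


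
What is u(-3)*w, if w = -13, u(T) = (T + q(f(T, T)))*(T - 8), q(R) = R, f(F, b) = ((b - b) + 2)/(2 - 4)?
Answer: -572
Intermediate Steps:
f(F, b) = -1 (f(F, b) = (0 + 2)/(-2) = 2*(-½) = -1)
u(T) = (-1 + T)*(-8 + T) (u(T) = (T - 1)*(T - 8) = (-1 + T)*(-8 + T))
u(-3)*w = (8 + (-3)² - 9*(-3))*(-13) = (8 + 9 + 27)*(-13) = 44*(-13) = -572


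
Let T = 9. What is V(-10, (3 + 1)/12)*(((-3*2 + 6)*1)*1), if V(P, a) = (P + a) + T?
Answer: 0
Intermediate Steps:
V(P, a) = 9 + P + a (V(P, a) = (P + a) + 9 = 9 + P + a)
V(-10, (3 + 1)/12)*(((-3*2 + 6)*1)*1) = (9 - 10 + (3 + 1)/12)*(((-3*2 + 6)*1)*1) = (9 - 10 + 4*(1/12))*(((-6 + 6)*1)*1) = (9 - 10 + 1/3)*((0*1)*1) = -0 = -2/3*0 = 0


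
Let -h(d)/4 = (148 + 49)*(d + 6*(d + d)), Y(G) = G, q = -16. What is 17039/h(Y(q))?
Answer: 17039/163904 ≈ 0.10396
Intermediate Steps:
h(d) = -10244*d (h(d) = -4*(148 + 49)*(d + 6*(d + d)) = -788*(d + 6*(2*d)) = -788*(d + 12*d) = -788*13*d = -10244*d)
17039/h(Y(q)) = 17039/((-10244*(-16))) = 17039/163904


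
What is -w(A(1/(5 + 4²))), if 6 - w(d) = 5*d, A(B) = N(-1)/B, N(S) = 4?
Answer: 414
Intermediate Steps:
A(B) = 4/B
w(d) = 6 - 5*d
-w(A(1/(5 + 4²))) = -(6 - 20/(1/(5 + 4²))) = -(6 - 20/(1/(5 + 16))) = -(6 - 20/(1/21)) = -(6 - 20/1/21) = -(6 - 20*21) = -(6 - 5*84) = -(6 - 420) = -1*(-414) = 414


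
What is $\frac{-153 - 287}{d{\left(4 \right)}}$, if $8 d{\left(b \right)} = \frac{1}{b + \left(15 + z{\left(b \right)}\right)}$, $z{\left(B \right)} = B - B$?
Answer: $-66880$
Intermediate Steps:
$z{\left(B \right)} = 0$
$d{\left(b \right)} = \frac{1}{8 \left(15 + b\right)}$ ($d{\left(b \right)} = \frac{1}{8 \left(b + \left(15 + 0\right)\right)} = \frac{1}{8 \left(b + 15\right)} = \frac{1}{8 \left(15 + b\right)}$)
$\frac{-153 - 287}{d{\left(4 \right)}} = \frac{-153 - 287}{\frac{1}{8} \frac{1}{15 + 4}} = \frac{-153 - 287}{\frac{1}{8} \cdot \frac{1}{19}} = - \frac{440}{\frac{1}{8} \cdot \frac{1}{19}} = - 440 \frac{1}{\frac{1}{152}} = \left(-440\right) 152 = -66880$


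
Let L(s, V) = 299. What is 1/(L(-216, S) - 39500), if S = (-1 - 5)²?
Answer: -1/39201 ≈ -2.5510e-5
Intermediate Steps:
S = 36 (S = (-6)² = 36)
1/(L(-216, S) - 39500) = 1/(299 - 39500) = 1/(-39201) = -1/39201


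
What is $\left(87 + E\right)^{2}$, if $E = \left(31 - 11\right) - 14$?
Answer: $8649$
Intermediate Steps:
$E = 6$ ($E = 20 - 14 = 6$)
$\left(87 + E\right)^{2} = \left(87 + 6\right)^{2} = 93^{2} = 8649$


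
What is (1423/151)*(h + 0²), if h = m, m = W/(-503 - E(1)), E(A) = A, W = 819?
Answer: -18499/1208 ≈ -15.314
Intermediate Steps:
m = -13/8 (m = 819/(-503 - 1*1) = 819/(-503 - 1) = 819/(-504) = 819*(-1/504) = -13/8 ≈ -1.6250)
h = -13/8 ≈ -1.6250
(1423/151)*(h + 0²) = (1423/151)*(-13/8 + 0²) = (1423*(1/151))*(-13/8 + 0) = (1423/151)*(-13/8) = -18499/1208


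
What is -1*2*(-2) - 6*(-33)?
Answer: 202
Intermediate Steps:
-1*2*(-2) - 6*(-33) = -2*(-2) + 198 = 4 + 198 = 202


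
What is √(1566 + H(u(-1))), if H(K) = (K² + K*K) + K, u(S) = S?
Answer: √1567 ≈ 39.585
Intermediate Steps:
H(K) = K + 2*K² (H(K) = (K² + K²) + K = 2*K² + K = K + 2*K²)
√(1566 + H(u(-1))) = √(1566 - (1 + 2*(-1))) = √(1566 - (1 - 2)) = √(1566 - 1*(-1)) = √(1566 + 1) = √1567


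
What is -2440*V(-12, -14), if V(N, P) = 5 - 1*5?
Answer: 0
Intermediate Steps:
V(N, P) = 0 (V(N, P) = 5 - 5 = 0)
-2440*V(-12, -14) = -2440*0 = 0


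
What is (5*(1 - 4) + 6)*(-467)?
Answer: 4203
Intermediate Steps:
(5*(1 - 4) + 6)*(-467) = (5*(-3) + 6)*(-467) = (-15 + 6)*(-467) = -9*(-467) = 4203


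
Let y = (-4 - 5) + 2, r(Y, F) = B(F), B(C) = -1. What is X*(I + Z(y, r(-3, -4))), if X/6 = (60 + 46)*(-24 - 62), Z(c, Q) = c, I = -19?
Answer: 1422096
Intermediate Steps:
r(Y, F) = -1
y = -7 (y = -9 + 2 = -7)
X = -54696 (X = 6*((60 + 46)*(-24 - 62)) = 6*(106*(-86)) = 6*(-9116) = -54696)
X*(I + Z(y, r(-3, -4))) = -54696*(-19 - 7) = -54696*(-26) = 1422096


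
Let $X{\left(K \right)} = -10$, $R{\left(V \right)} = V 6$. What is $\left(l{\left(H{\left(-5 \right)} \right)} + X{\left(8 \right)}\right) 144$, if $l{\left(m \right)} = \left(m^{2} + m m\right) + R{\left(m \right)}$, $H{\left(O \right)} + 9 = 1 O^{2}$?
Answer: $86112$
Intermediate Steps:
$R{\left(V \right)} = 6 V$
$H{\left(O \right)} = -9 + O^{2}$ ($H{\left(O \right)} = -9 + 1 O^{2} = -9 + O^{2}$)
$l{\left(m \right)} = 2 m^{2} + 6 m$ ($l{\left(m \right)} = \left(m^{2} + m m\right) + 6 m = \left(m^{2} + m^{2}\right) + 6 m = 2 m^{2} + 6 m$)
$\left(l{\left(H{\left(-5 \right)} \right)} + X{\left(8 \right)}\right) 144 = \left(2 \left(-9 + \left(-5\right)^{2}\right) \left(3 - \left(9 - \left(-5\right)^{2}\right)\right) - 10\right) 144 = \left(2 \left(-9 + 25\right) \left(3 + \left(-9 + 25\right)\right) - 10\right) 144 = \left(2 \cdot 16 \left(3 + 16\right) - 10\right) 144 = \left(2 \cdot 16 \cdot 19 - 10\right) 144 = \left(608 - 10\right) 144 = 598 \cdot 144 = 86112$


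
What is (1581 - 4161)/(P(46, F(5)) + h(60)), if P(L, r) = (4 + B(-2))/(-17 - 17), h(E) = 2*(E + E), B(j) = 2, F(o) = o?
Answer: -14620/1359 ≈ -10.758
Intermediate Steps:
h(E) = 4*E (h(E) = 2*(2*E) = 4*E)
P(L, r) = -3/17 (P(L, r) = (4 + 2)/(-17 - 17) = 6/(-34) = 6*(-1/34) = -3/17)
(1581 - 4161)/(P(46, F(5)) + h(60)) = (1581 - 4161)/(-3/17 + 4*60) = -2580/(-3/17 + 240) = -2580/4077/17 = -2580*17/4077 = -14620/1359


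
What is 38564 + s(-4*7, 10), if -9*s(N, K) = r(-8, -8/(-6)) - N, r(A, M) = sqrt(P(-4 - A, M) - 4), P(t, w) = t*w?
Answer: 347048/9 - 2*sqrt(3)/27 ≈ 38561.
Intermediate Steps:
r(A, M) = sqrt(-4 + M*(-4 - A)) (r(A, M) = sqrt((-4 - A)*M - 4) = sqrt(M*(-4 - A) - 4) = sqrt(-4 + M*(-4 - A)))
s(N, K) = -2*sqrt(3)/27 + N/9 (s(N, K) = -(sqrt(-4 - (-8/(-6))*(4 - 8)) - N)/9 = -(sqrt(-4 - 1*(-8*(-1/6))*(-4)) - N)/9 = -(sqrt(-4 - 1*4/3*(-4)) - N)/9 = -(sqrt(-4 + 16/3) - N)/9 = -(sqrt(4/3) - N)/9 = -(2*sqrt(3)/3 - N)/9 = -(-N + 2*sqrt(3)/3)/9 = -2*sqrt(3)/27 + N/9)
38564 + s(-4*7, 10) = 38564 + (-2*sqrt(3)/27 + (-4*7)/9) = 38564 + (-2*sqrt(3)/27 + (1/9)*(-28)) = 38564 + (-2*sqrt(3)/27 - 28/9) = 38564 + (-28/9 - 2*sqrt(3)/27) = 347048/9 - 2*sqrt(3)/27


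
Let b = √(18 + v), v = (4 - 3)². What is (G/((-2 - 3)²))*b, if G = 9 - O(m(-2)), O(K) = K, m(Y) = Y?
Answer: 11*√19/25 ≈ 1.9179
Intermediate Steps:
v = 1 (v = 1² = 1)
G = 11 (G = 9 - 1*(-2) = 9 + 2 = 11)
b = √19 (b = √(18 + 1) = √19 ≈ 4.3589)
(G/((-2 - 3)²))*b = (11/((-2 - 3)²))*√19 = (11/((-5)²))*√19 = (11/25)*√19 = (11*(1/25))*√19 = 11*√19/25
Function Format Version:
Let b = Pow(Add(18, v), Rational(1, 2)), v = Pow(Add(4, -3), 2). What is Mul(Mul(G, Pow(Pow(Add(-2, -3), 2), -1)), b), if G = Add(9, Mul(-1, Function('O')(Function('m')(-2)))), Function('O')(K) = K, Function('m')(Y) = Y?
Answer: Mul(Rational(11, 25), Pow(19, Rational(1, 2))) ≈ 1.9179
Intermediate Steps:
v = 1 (v = Pow(1, 2) = 1)
G = 11 (G = Add(9, Mul(-1, -2)) = Add(9, 2) = 11)
b = Pow(19, Rational(1, 2)) (b = Pow(Add(18, 1), Rational(1, 2)) = Pow(19, Rational(1, 2)) ≈ 4.3589)
Mul(Mul(G, Pow(Pow(Add(-2, -3), 2), -1)), b) = Mul(Mul(11, Pow(Pow(Add(-2, -3), 2), -1)), Pow(19, Rational(1, 2))) = Mul(Mul(11, Pow(Pow(-5, 2), -1)), Pow(19, Rational(1, 2))) = Mul(Mul(11, Pow(25, -1)), Pow(19, Rational(1, 2))) = Mul(Mul(11, Rational(1, 25)), Pow(19, Rational(1, 2))) = Mul(Rational(11, 25), Pow(19, Rational(1, 2)))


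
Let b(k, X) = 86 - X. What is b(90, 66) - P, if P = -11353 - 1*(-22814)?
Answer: -11441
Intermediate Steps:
P = 11461 (P = -11353 + 22814 = 11461)
b(90, 66) - P = (86 - 1*66) - 1*11461 = (86 - 66) - 11461 = 20 - 11461 = -11441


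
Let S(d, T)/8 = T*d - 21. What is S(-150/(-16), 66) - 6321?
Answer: -1539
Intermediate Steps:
S(d, T) = -168 + 8*T*d (S(d, T) = 8*(T*d - 21) = 8*(-21 + T*d) = -168 + 8*T*d)
S(-150/(-16), 66) - 6321 = (-168 + 8*66*(-150/(-16))) - 6321 = (-168 + 8*66*(-150*(-1/16))) - 6321 = (-168 + 8*66*(75/8)) - 6321 = (-168 + 4950) - 6321 = 4782 - 6321 = -1539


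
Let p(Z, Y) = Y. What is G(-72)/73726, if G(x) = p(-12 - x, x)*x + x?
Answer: 2556/36863 ≈ 0.069338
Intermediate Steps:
G(x) = x + x² (G(x) = x*x + x = x² + x = x + x²)
G(-72)/73726 = -72*(1 - 72)/73726 = -72*(-71)*(1/73726) = 5112*(1/73726) = 2556/36863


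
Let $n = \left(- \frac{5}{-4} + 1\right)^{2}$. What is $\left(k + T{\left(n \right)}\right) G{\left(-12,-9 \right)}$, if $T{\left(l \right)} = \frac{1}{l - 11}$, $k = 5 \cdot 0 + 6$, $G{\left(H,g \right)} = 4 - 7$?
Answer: $- \frac{1662}{95} \approx -17.495$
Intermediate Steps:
$n = \frac{81}{16}$ ($n = \left(\left(-5\right) \left(- \frac{1}{4}\right) + 1\right)^{2} = \left(\frac{5}{4} + 1\right)^{2} = \left(\frac{9}{4}\right)^{2} = \frac{81}{16} \approx 5.0625$)
$G{\left(H,g \right)} = -3$ ($G{\left(H,g \right)} = 4 - 7 = -3$)
$k = 6$ ($k = 0 + 6 = 6$)
$T{\left(l \right)} = \frac{1}{-11 + l}$
$\left(k + T{\left(n \right)}\right) G{\left(-12,-9 \right)} = \left(6 + \frac{1}{-11 + \frac{81}{16}}\right) \left(-3\right) = \left(6 + \frac{1}{- \frac{95}{16}}\right) \left(-3\right) = \left(6 - \frac{16}{95}\right) \left(-3\right) = \frac{554}{95} \left(-3\right) = - \frac{1662}{95}$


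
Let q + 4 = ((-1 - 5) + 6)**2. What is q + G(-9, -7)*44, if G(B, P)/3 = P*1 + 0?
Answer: -928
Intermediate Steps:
q = -4 (q = -4 + ((-1 - 5) + 6)**2 = -4 + (-6 + 6)**2 = -4 + 0**2 = -4 + 0 = -4)
G(B, P) = 3*P (G(B, P) = 3*(P*1 + 0) = 3*(P + 0) = 3*P)
q + G(-9, -7)*44 = -4 + (3*(-7))*44 = -4 - 21*44 = -4 - 924 = -928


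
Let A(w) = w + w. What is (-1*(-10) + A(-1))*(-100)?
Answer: -800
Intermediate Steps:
A(w) = 2*w
(-1*(-10) + A(-1))*(-100) = (-1*(-10) + 2*(-1))*(-100) = (10 - 2)*(-100) = 8*(-100) = -800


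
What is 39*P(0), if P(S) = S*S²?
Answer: 0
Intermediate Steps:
P(S) = S³
39*P(0) = 39*0³ = 39*0 = 0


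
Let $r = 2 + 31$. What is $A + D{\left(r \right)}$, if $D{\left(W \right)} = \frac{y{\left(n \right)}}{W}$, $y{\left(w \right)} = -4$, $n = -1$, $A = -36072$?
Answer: $- \frac{1190380}{33} \approx -36072.0$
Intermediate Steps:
$r = 33$
$D{\left(W \right)} = - \frac{4}{W}$
$A + D{\left(r \right)} = -36072 - \frac{4}{33} = - \frac{1190380}{33}$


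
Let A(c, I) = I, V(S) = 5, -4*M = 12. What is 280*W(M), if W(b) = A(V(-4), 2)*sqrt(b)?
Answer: 560*I*sqrt(3) ≈ 969.95*I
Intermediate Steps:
M = -3 (M = -1/4*12 = -3)
W(b) = 2*sqrt(b)
280*W(M) = 280*(2*sqrt(-3)) = 280*(2*(I*sqrt(3))) = 280*(2*I*sqrt(3)) = 560*I*sqrt(3)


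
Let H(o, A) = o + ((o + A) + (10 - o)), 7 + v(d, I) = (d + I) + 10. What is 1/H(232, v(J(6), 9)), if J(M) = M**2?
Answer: 1/290 ≈ 0.0034483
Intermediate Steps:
v(d, I) = 3 + I + d (v(d, I) = -7 + ((d + I) + 10) = -7 + ((I + d) + 10) = -7 + (10 + I + d) = 3 + I + d)
H(o, A) = 10 + A + o (H(o, A) = o + ((A + o) + (10 - o)) = o + (10 + A) = 10 + A + o)
1/H(232, v(J(6), 9)) = 1/(10 + (3 + 9 + 6**2) + 232) = 1/(10 + (3 + 9 + 36) + 232) = 1/(10 + 48 + 232) = 1/290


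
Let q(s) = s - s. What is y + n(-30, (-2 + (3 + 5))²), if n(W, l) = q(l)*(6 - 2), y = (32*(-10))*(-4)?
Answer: 1280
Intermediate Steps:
q(s) = 0
y = 1280 (y = -320*(-4) = 1280)
n(W, l) = 0 (n(W, l) = 0*(6 - 2) = 0*4 = 0)
y + n(-30, (-2 + (3 + 5))²) = 1280 + 0 = 1280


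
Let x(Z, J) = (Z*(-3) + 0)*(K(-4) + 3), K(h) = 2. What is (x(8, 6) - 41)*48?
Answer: -7728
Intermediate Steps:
x(Z, J) = -15*Z (x(Z, J) = (Z*(-3) + 0)*(2 + 3) = (-3*Z + 0)*5 = -3*Z*5 = -15*Z)
(x(8, 6) - 41)*48 = (-15*8 - 41)*48 = (-120 - 41)*48 = -161*48 = -7728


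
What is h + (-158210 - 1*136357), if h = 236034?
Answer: -58533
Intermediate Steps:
h + (-158210 - 1*136357) = 236034 + (-158210 - 1*136357) = 236034 + (-158210 - 136357) = 236034 - 294567 = -58533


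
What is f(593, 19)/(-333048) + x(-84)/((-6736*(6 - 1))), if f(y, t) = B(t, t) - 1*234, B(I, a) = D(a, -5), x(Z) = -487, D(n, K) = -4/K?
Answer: 21256069/1402132080 ≈ 0.015160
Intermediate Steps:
B(I, a) = ⅘ (B(I, a) = -4/(-5) = -4*(-⅕) = ⅘)
f(y, t) = -1166/5 (f(y, t) = ⅘ - 1*234 = ⅘ - 234 = -1166/5)
f(593, 19)/(-333048) + x(-84)/((-6736*(6 - 1))) = -1166/5/(-333048) - 487*(-1/(6736*(6 - 1))) = -1166/5*(-1/333048) - 487/((-6736*5)) = 583/832620 - 487/((-3368*10)) = 583/832620 - 487/(-33680) = 583/832620 - 487*(-1/33680) = 583/832620 + 487/33680 = 21256069/1402132080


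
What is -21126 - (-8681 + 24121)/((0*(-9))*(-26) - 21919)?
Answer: -463045354/21919 ≈ -21125.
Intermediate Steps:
-21126 - (-8681 + 24121)/((0*(-9))*(-26) - 21919) = -21126 - 15440/(0*(-26) - 21919) = -21126 - 15440/(0 - 21919) = -21126 - 15440/(-21919) = -21126 - 15440*(-1)/21919 = -21126 - 1*(-15440/21919) = -21126 + 15440/21919 = -463045354/21919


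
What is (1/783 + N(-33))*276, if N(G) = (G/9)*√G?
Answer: 92/261 - 1012*I*√33 ≈ 0.35249 - 5813.5*I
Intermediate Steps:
N(G) = G^(3/2)/9 (N(G) = (G*(⅑))*√G = (G/9)*√G = G^(3/2)/9)
(1/783 + N(-33))*276 = (1/783 + (-33)^(3/2)/9)*276 = (1/783 + (-33*I*√33)/9)*276 = (1/783 - 11*I*√33/3)*276 = 92/261 - 1012*I*√33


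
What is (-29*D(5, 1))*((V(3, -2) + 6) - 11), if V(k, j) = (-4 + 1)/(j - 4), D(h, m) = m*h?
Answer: 1305/2 ≈ 652.50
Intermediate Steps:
D(h, m) = h*m
V(k, j) = -3/(-4 + j)
(-29*D(5, 1))*((V(3, -2) + 6) - 11) = (-145)*((-3/(-4 - 2) + 6) - 11) = (-29*5)*((-3/(-6) + 6) - 11) = -145*((-3*(-⅙) + 6) - 11) = -145*((½ + 6) - 11) = -145*(13/2 - 11) = -145*(-9/2) = 1305/2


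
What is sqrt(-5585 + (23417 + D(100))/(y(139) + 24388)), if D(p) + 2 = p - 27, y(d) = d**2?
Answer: 3*I*sqrt(1185442847377)/43709 ≈ 74.729*I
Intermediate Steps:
D(p) = -29 + p (D(p) = -2 + (p - 27) = -2 + (-27 + p) = -29 + p)
sqrt(-5585 + (23417 + D(100))/(y(139) + 24388)) = sqrt(-5585 + (23417 + (-29 + 100))/(139**2 + 24388)) = sqrt(-5585 + (23417 + 71)/(19321 + 24388)) = sqrt(-5585 + 23488/43709) = sqrt(-244091277/43709) = 3*I*sqrt(1185442847377)/43709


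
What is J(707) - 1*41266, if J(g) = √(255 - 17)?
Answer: -41266 + √238 ≈ -41251.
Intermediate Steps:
J(g) = √238
J(707) - 1*41266 = √238 - 1*41266 = √238 - 41266 = -41266 + √238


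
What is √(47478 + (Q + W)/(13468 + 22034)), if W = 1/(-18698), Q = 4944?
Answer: √5230336719369554773701/331908198 ≈ 217.89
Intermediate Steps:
W = -1/18698 ≈ -5.3482e-5
√(47478 + (Q + W)/(13468 + 22034)) = √(47478 + (4944 - 1/18698)/(13468 + 22034)) = √(47478 + (92442911/18698)/35502) = √(47478 + (92442911/18698)*(1/35502)) = √(47478 + 92442911/663816396) = √(31516767292199/663816396) = √5230336719369554773701/331908198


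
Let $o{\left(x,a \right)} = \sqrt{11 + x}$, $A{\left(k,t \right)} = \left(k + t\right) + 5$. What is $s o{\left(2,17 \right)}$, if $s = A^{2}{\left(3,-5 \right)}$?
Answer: $9 \sqrt{13} \approx 32.45$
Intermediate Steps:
$A{\left(k,t \right)} = 5 + k + t$
$s = 9$ ($s = \left(5 + 3 - 5\right)^{2} = 3^{2} = 9$)
$s o{\left(2,17 \right)} = 9 \sqrt{11 + 2} = 9 \sqrt{13}$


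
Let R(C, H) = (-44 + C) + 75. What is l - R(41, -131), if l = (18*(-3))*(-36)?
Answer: 1872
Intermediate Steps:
l = 1944 (l = -54*(-36) = 1944)
R(C, H) = 31 + C
l - R(41, -131) = 1944 - (31 + 41) = 1944 - 1*72 = 1944 - 72 = 1872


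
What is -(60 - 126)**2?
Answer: -4356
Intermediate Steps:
-(60 - 126)**2 = -1*(-66)**2 = -1*4356 = -4356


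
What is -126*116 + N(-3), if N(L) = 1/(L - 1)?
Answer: -58465/4 ≈ -14616.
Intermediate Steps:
N(L) = 1/(-1 + L)
-126*116 + N(-3) = -126*116 + 1/(-1 - 3) = -14616 + 1/(-4) = -14616 - 1/4 = -58465/4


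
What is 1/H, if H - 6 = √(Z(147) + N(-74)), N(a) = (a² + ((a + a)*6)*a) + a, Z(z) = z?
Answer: -6/71225 + √71261/71225 ≈ 0.0036637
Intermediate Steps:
N(a) = a + 13*a² (N(a) = (a² + ((2*a)*6)*a) + a = (a² + (12*a)*a) + a = (a² + 12*a²) + a = 13*a² + a = a + 13*a²)
H = 6 + √71261 (H = 6 + √(147 - 74*(1 + 13*(-74))) = 6 + √(147 - 74*(1 - 962)) = 6 + √(147 - 74*(-961)) = 6 + √(147 + 71114) = 6 + √71261 ≈ 272.95)
1/H = 1/(6 + √71261)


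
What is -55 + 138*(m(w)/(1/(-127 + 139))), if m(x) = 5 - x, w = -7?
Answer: 19817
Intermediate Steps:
-55 + 138*(m(w)/(1/(-127 + 139))) = -55 + 138*((5 - 1*(-7))/(1/(-127 + 139))) = -55 + 138*((5 + 7)/(1/12)) = -55 + 138*(12/(1/12)) = -55 + 138*(12*12) = -55 + 138*144 = -55 + 19872 = 19817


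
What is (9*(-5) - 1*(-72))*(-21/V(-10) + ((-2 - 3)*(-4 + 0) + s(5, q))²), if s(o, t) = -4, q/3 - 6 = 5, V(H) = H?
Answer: 69687/10 ≈ 6968.7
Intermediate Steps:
q = 33 (q = 18 + 3*5 = 18 + 15 = 33)
(9*(-5) - 1*(-72))*(-21/V(-10) + ((-2 - 3)*(-4 + 0) + s(5, q))²) = (9*(-5) - 1*(-72))*(-21/(-10) + ((-2 - 3)*(-4 + 0) - 4)²) = (-45 + 72)*(-21*(-⅒) + (-5*(-4) - 4)²) = 27*(21/10 + (20 - 4)²) = 27*(21/10 + 16²) = 27*(21/10 + 256) = 27*(2581/10) = 69687/10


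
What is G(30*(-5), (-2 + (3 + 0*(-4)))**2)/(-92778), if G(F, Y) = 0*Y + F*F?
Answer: -3750/15463 ≈ -0.24251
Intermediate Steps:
G(F, Y) = F**2 (G(F, Y) = 0 + F**2 = F**2)
G(30*(-5), (-2 + (3 + 0*(-4)))**2)/(-92778) = (30*(-5))**2/(-92778) = (-150)**2*(-1/92778) = 22500*(-1/92778) = -3750/15463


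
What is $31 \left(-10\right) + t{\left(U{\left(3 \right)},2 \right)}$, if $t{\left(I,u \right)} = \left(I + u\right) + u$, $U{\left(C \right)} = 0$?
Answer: $-306$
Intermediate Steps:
$t{\left(I,u \right)} = I + 2 u$
$31 \left(-10\right) + t{\left(U{\left(3 \right)},2 \right)} = 31 \left(-10\right) + \left(0 + 2 \cdot 2\right) = -310 + \left(0 + 4\right) = -310 + 4 = -306$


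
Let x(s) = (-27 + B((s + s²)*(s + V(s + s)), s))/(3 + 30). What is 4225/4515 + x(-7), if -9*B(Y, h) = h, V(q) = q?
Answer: 12619/89397 ≈ 0.14116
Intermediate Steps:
B(Y, h) = -h/9
x(s) = -9/11 - s/297 (x(s) = (-27 - s/9)/(3 + 30) = (-27 - s/9)/33 = (-27 - s/9)*(1/33) = -9/11 - s/297)
4225/4515 + x(-7) = 4225/4515 + (-9/11 - 1/297*(-7)) = 4225*(1/4515) + (-9/11 + 7/297) = 845/903 - 236/297 = 12619/89397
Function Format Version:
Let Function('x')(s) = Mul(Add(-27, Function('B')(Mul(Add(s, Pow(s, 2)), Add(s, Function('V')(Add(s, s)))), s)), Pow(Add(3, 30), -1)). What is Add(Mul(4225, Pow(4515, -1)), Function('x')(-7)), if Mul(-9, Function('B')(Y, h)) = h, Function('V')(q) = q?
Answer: Rational(12619, 89397) ≈ 0.14116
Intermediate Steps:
Function('B')(Y, h) = Mul(Rational(-1, 9), h)
Function('x')(s) = Add(Rational(-9, 11), Mul(Rational(-1, 297), s)) (Function('x')(s) = Mul(Add(-27, Mul(Rational(-1, 9), s)), Pow(Add(3, 30), -1)) = Mul(Add(-27, Mul(Rational(-1, 9), s)), Pow(33, -1)) = Mul(Add(-27, Mul(Rational(-1, 9), s)), Rational(1, 33)) = Add(Rational(-9, 11), Mul(Rational(-1, 297), s)))
Add(Mul(4225, Pow(4515, -1)), Function('x')(-7)) = Add(Mul(4225, Pow(4515, -1)), Add(Rational(-9, 11), Mul(Rational(-1, 297), -7))) = Add(Mul(4225, Rational(1, 4515)), Add(Rational(-9, 11), Rational(7, 297))) = Add(Rational(845, 903), Rational(-236, 297)) = Rational(12619, 89397)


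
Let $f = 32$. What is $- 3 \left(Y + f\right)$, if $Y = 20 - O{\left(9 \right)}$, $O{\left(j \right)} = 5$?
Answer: $-141$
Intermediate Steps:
$Y = 15$ ($Y = 20 - 5 = 15$)
$- 3 \left(Y + f\right) = - 3 \left(15 + 32\right) = \left(-3\right) 47 = -141$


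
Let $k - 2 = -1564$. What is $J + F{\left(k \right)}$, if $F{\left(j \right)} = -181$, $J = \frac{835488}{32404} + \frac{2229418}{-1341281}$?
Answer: $- \frac{1704599316147}{10865717381} \approx -156.88$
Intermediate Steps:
$J = \frac{262095529814}{10865717381}$ ($J = 835488 \cdot \frac{1}{32404} + 2229418 \left(- \frac{1}{1341281}\right) = \frac{208872}{8101} - \frac{2229418}{1341281} = \frac{262095529814}{10865717381} \approx 24.121$)
$k = -1562$ ($k = 2 - 1564 = -1562$)
$J + F{\left(k \right)} = \frac{262095529814}{10865717381} - 181 = - \frac{1704599316147}{10865717381}$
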